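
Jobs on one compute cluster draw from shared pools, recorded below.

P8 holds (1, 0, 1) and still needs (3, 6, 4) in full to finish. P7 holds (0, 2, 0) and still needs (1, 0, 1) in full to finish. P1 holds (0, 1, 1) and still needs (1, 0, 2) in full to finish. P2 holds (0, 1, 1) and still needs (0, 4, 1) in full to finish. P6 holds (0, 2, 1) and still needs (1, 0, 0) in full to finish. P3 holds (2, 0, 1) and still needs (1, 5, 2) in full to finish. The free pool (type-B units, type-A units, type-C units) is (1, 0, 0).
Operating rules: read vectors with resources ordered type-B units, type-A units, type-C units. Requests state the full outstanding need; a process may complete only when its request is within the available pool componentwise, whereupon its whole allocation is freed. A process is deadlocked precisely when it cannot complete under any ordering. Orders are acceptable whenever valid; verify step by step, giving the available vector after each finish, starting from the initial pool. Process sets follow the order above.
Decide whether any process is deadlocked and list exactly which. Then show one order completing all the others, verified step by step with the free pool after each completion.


The deadlocked set is empty.
Key observation: starting with P6, each completion frees enough for the next — no one is permanently blocked.
One completion order for the rest: P6, P7, P2, P3, P1, P8. Walking it through:
  pool = (1, 0, 0)
  run P6 (needs (1, 0, 0), free (1, 0, 0)); after release of (0, 2, 1) the pool is (1, 2, 1)
  run P7 (needs (1, 0, 1), free (1, 2, 1)); after release of (0, 2, 0) the pool is (1, 4, 1)
  run P2 (needs (0, 4, 1), free (1, 4, 1)); after release of (0, 1, 1) the pool is (1, 5, 2)
  run P3 (needs (1, 5, 2), free (1, 5, 2)); after release of (2, 0, 1) the pool is (3, 5, 3)
  run P1 (needs (1, 0, 2), free (3, 5, 3)); after release of (0, 1, 1) the pool is (3, 6, 4)
  run P8 (needs (3, 6, 4), free (3, 6, 4)); after release of (1, 0, 1) the pool is (4, 6, 5)


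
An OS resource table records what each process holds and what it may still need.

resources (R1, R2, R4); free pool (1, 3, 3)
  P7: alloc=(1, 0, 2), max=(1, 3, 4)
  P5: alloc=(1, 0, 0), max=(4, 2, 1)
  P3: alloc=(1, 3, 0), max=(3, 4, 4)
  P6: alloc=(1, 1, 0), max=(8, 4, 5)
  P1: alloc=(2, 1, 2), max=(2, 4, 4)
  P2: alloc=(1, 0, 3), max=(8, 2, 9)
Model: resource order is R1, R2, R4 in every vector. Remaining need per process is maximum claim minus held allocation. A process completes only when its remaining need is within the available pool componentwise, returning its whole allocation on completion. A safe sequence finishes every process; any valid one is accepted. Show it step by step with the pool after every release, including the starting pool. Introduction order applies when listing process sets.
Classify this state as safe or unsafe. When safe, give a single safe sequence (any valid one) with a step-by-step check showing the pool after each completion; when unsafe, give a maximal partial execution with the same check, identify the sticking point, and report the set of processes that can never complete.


The state is UNSAFE.
Key observation: the wall is R1: completing P1, P3, P5, P7 brings the pool only to (6, 7, 7), and all the rest need more.
The run P1, P3, P5, P7 cannot be extended any further. Step-by-step check:
  pool = (1, 3, 3)
  run P1 (needs (0, 3, 2), free (1, 3, 3)); after release of (2, 1, 2) the pool is (3, 4, 5)
  run P3 (needs (2, 1, 4), free (3, 4, 5)); after release of (1, 3, 0) the pool is (4, 7, 5)
  run P5 (needs (3, 2, 1), free (4, 7, 5)); after release of (1, 0, 0) the pool is (5, 7, 5)
  run P7 (needs (0, 3, 2), free (5, 7, 5)); after release of (1, 0, 2) the pool is (6, 7, 7)
  blocked: P6 wants (7, 3, 5), pool (6, 7, 7) — not enough R1
  blocked: P2 wants (7, 2, 6), pool (6, 7, 7) — not enough R1
Processes that can never finish: P6 and P2.


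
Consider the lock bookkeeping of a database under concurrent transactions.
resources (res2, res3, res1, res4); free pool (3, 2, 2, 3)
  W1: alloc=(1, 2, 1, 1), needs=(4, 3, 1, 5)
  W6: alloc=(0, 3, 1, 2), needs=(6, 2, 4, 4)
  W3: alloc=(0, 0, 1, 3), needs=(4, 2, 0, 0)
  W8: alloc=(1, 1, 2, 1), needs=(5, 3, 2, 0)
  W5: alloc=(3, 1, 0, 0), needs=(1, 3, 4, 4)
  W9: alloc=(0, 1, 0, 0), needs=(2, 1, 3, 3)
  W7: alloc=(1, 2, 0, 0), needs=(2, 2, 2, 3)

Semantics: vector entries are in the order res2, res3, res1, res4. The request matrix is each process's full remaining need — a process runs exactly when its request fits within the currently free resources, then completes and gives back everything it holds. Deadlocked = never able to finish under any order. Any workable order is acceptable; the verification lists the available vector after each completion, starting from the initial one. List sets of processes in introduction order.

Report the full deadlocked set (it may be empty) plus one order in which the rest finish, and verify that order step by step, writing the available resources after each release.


The deadlocked set is empty.
Key observation: no deadlock: W7 fits now, and the freed resources carry the rest through.
The rest can finish in the order W7, W3, W1, W8, W9, W6, W5. Step-by-step check:
  pool = (3, 2, 2, 3)
  run W7 (needs (2, 2, 2, 3), free (3, 2, 2, 3)); after release of (1, 2, 0, 0) the pool is (4, 4, 2, 3)
  run W3 (needs (4, 2, 0, 0), free (4, 4, 2, 3)); after release of (0, 0, 1, 3) the pool is (4, 4, 3, 6)
  run W1 (needs (4, 3, 1, 5), free (4, 4, 3, 6)); after release of (1, 2, 1, 1) the pool is (5, 6, 4, 7)
  run W8 (needs (5, 3, 2, 0), free (5, 6, 4, 7)); after release of (1, 1, 2, 1) the pool is (6, 7, 6, 8)
  run W9 (needs (2, 1, 3, 3), free (6, 7, 6, 8)); after release of (0, 1, 0, 0) the pool is (6, 8, 6, 8)
  run W6 (needs (6, 2, 4, 4), free (6, 8, 6, 8)); after release of (0, 3, 1, 2) the pool is (6, 11, 7, 10)
  run W5 (needs (1, 3, 4, 4), free (6, 11, 7, 10)); after release of (3, 1, 0, 0) the pool is (9, 12, 7, 10)


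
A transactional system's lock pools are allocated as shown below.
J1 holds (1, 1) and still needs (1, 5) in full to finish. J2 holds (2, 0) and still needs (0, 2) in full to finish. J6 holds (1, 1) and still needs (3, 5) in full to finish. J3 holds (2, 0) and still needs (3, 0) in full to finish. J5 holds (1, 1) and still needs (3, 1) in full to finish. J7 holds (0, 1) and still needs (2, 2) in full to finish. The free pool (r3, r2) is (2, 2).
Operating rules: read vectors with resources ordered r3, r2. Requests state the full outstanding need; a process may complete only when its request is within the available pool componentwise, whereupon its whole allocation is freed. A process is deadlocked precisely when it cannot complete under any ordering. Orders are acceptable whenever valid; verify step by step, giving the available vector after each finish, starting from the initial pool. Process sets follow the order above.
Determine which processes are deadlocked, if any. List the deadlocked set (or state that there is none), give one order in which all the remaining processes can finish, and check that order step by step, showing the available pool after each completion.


Deadlocked set: J1 and J6.
Key observation: J2, J3, J7, J5 can finish, but then (7, 4) is all there is, and the blocked group's r2 demands exceed it.
One completion order for the rest: J2, J3, J7, J5. Walking it through:
  pool = (2, 2)
  run J2 (needs (0, 2), free (2, 2)); after release of (2, 0) the pool is (4, 2)
  run J3 (needs (3, 0), free (4, 2)); after release of (2, 0) the pool is (6, 2)
  run J7 (needs (2, 2), free (6, 2)); after release of (0, 1) the pool is (6, 3)
  run J5 (needs (3, 1), free (6, 3)); after release of (1, 1) the pool is (7, 4)
The stuck group stays short no matter what:
  blocked: J1 wants (1, 5), pool (7, 4) — not enough r2
  blocked: J6 wants (3, 5), pool (7, 4) — not enough r2


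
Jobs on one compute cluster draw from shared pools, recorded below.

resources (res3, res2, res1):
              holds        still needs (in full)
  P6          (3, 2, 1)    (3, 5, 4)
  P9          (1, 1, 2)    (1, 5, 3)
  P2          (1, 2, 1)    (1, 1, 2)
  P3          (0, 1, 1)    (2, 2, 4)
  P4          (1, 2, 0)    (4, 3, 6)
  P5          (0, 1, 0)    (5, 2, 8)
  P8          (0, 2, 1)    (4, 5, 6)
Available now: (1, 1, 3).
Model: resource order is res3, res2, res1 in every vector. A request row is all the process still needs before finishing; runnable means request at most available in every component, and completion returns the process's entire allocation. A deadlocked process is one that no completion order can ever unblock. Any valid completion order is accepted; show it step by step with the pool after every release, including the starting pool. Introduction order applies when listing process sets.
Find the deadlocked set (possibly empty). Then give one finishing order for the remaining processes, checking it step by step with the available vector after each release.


Deadlocked set: P6, P9, P4, P5 and P8.
Key observation: after P2, P3 the pool peaks at (2, 4, 5), and each blocked process is short somewhere: P6 on res3, res2; P9 on res2; P4 on res3, res1; P5 on res3, res1; P8 on res3, res2, res1.
One completion order for the rest: P2, P3. Step-by-step check:
  pool = (1, 1, 3)
  P2: need (1, 1, 2) fits (1, 1, 3); releases (1, 2, 1), pool now (2, 3, 4)
  P3: need (2, 2, 4) fits (2, 3, 4); releases (0, 1, 1), pool now (2, 4, 5)
The blocked processes can never fit:
  P6 cannot run: need (3, 5, 4) vs free (2, 4, 5) (insufficient res3 and res2)
  P9 cannot run: need (1, 5, 3) vs free (2, 4, 5) (insufficient res2)
  P4 cannot run: need (4, 3, 6) vs free (2, 4, 5) (insufficient res3 and res1)
  P5 cannot run: need (5, 2, 8) vs free (2, 4, 5) (insufficient res3 and res1)
  P8 cannot run: need (4, 5, 6) vs free (2, 4, 5) (insufficient res3, res2 and res1)


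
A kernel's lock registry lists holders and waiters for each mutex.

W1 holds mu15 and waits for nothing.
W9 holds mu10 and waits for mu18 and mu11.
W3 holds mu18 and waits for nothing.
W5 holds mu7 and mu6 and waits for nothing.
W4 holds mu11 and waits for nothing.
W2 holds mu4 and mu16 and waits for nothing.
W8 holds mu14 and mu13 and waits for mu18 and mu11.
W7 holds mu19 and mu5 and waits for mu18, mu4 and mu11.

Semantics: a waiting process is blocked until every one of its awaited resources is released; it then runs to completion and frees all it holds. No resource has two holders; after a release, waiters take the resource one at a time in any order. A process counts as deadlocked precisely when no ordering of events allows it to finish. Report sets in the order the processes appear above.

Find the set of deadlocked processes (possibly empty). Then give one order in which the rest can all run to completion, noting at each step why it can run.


Nothing here is deadlocked.
Key observation: the wait relation is loop-free; peeling off processes with no waits unwinds the whole state.
A valid finishing order for the others: W4, W2, W5, W3, W9, W8, W7, W1.
Walking it through:
  run W4 (it waits on nothing); releases mu11
  run W2 (it waits on nothing); releases mu4 and mu16
  run W5 (it waits on nothing); releases mu7 and mu6
  run W3 (it waits on nothing); releases mu18
  run W9 (all its waits — mu18 and mu11 — are resolved); releases mu10
  run W8 (all its waits — mu18 and mu11 — are resolved); releases mu14 and mu13
  run W7 (all its waits — mu18, mu4 and mu11 — are resolved); releases mu19 and mu5
  run W1 (it waits on nothing); releases mu15


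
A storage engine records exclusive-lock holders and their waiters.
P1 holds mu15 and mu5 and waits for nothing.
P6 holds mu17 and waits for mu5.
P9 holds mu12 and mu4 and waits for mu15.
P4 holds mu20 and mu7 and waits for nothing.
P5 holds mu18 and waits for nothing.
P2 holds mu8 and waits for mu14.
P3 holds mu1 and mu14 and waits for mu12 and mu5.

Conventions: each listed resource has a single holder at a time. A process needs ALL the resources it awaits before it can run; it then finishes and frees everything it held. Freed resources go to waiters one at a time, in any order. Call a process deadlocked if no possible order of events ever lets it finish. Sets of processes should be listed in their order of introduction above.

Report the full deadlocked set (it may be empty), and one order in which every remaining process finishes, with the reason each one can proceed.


No process is deadlocked.
Key observation: all waits point, directly or indirectly, at processes that can finish, so nothing is permanently blocked.
The rest can finish in the order P1, P9, P4, P5, P3, P6, P2.
Walking it through:
  P1: no waits; runs immediately, freeing mu15 and mu5
  P9 waits on mu15 — all released -> runs and releases mu12 and mu4
  P4: no waits; runs immediately, freeing mu20 and mu7
  P5: no waits; runs immediately, freeing mu18
  P3 waits on mu12 and mu5 — all released -> runs and releases mu1 and mu14
  P6 waits on mu5 — all released -> runs and releases mu17
  P2 waits on mu14 — all released -> runs and releases mu8


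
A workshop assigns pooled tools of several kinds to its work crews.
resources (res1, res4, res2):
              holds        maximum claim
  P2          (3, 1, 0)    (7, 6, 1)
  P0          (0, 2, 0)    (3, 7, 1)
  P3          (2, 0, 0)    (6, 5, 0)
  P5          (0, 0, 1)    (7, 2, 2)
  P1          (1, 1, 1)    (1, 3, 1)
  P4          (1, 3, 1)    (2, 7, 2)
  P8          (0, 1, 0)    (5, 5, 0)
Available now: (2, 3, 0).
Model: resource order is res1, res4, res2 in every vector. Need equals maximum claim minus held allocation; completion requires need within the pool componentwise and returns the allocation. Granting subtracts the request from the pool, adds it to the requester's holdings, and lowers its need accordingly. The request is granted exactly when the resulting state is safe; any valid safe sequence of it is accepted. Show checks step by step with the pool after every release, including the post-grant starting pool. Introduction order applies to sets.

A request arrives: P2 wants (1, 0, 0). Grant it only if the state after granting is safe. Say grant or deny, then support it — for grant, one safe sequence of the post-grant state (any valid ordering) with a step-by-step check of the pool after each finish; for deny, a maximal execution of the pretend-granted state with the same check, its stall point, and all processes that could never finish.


GRANT. The post-grant state is safe; one safe sequence: P1, P4, P0, P2, P5, P3, P8.
Key observation: post-grant, (1, 3, 0) remains, and an order beginning with P1 completes everyone.
Step-by-step check of the post-grant state:
  pool = (1, 3, 0)
  run P1 (needs (0, 2, 0), free (1, 3, 0)); after release of (1, 1, 1) the pool is (2, 4, 1)
  run P4 (needs (1, 4, 1), free (2, 4, 1)); after release of (1, 3, 1) the pool is (3, 7, 2)
  run P0 (needs (3, 5, 1), free (3, 7, 2)); after release of (0, 2, 0) the pool is (3, 9, 2)
  run P2 (needs (3, 5, 1), free (3, 9, 2)); after release of (4, 1, 0) the pool is (7, 10, 2)
  run P5 (needs (7, 2, 1), free (7, 10, 2)); after release of (0, 0, 1) the pool is (7, 10, 3)
  run P3 (needs (4, 5, 0), free (7, 10, 3)); after release of (2, 0, 0) the pool is (9, 10, 3)
  run P8 (needs (5, 4, 0), free (9, 10, 3)); after release of (0, 1, 0) the pool is (9, 11, 3)


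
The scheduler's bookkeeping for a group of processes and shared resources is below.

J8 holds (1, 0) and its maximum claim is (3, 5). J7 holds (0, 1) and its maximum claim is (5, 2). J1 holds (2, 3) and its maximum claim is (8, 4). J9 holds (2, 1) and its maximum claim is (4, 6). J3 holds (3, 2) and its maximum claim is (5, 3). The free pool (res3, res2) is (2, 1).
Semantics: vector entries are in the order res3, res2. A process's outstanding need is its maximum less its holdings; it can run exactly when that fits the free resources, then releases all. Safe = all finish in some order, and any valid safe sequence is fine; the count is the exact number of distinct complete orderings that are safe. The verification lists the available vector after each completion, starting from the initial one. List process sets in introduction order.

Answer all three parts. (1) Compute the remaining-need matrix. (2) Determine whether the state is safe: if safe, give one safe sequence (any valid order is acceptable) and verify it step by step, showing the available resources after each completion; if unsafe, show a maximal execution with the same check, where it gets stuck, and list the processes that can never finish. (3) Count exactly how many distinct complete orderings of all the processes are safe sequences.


(1) Outstanding need per process (order res3, res2):
  J8: (2, 5)
  J7: (5, 1)
  J1: (6, 1)
  J9: (2, 5)
  J3: (2, 1)
(2) UNSAFE — no complete ordering exists.
Key observation: after J3, J7 the pool peaks at (5, 4), and each blocked process is short somewhere: J8 on res2; J1 on res3; J9 on res2.
A maximal execution: J3, J7 — then nothing else fits. Walking it through:
  pool = (2, 1)
  J3 needs (2, 1) <= (2, 1) -> finishes; pool += (3, 2) = (5, 3)
  J7 needs (5, 1) <= (5, 3) -> finishes; pool += (0, 1) = (5, 4)
  J8 still needs (2, 5) but only (5, 4) is free — short on res2
  J1 still needs (6, 1) but only (5, 4) is free — short on res3
  J9 still needs (2, 5) but only (5, 4) is free — short on res2
Processes that can never finish: J8, J1 and J9.
(3) Precisely 0 of the possible complete orderings are safe sequences.


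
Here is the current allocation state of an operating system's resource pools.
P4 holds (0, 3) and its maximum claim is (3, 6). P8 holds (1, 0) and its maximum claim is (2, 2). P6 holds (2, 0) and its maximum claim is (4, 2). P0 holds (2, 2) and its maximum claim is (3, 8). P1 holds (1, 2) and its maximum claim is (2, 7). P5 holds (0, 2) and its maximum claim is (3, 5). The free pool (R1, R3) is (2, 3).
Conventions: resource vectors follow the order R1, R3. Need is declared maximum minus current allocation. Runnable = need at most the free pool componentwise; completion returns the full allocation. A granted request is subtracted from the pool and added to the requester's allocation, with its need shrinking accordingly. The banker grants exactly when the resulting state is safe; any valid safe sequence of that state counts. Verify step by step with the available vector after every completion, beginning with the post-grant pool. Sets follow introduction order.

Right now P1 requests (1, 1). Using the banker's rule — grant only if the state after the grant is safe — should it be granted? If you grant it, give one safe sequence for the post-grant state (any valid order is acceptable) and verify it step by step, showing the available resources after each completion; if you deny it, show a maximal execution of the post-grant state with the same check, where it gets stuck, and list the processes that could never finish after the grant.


DENY. Granting would leave the state unsafe.
Key observation: R3 is the bottleneck — with P8, P6 done the pool holds (4, 2), short of every remaining need.
On the post-grant state, P8, P6 is a maximal run — nothing extends it. Walking it through:
  pool = (1, 2)
  run P8 (needs (1, 2), free (1, 2)); after release of (1, 0) the pool is (2, 2)
  run P6 (needs (2, 2), free (2, 2)); after release of (2, 0) the pool is (4, 2)
  blocked: P4 wants (3, 3), pool (4, 2) — not enough R3
  blocked: P0 wants (1, 6), pool (4, 2) — not enough R3
  blocked: P1 wants (0, 4), pool (4, 2) — not enough R3
  blocked: P5 wants (3, 3), pool (4, 2) — not enough R3
Had the request been granted, P4, P0, P1 and P5 could never finish.


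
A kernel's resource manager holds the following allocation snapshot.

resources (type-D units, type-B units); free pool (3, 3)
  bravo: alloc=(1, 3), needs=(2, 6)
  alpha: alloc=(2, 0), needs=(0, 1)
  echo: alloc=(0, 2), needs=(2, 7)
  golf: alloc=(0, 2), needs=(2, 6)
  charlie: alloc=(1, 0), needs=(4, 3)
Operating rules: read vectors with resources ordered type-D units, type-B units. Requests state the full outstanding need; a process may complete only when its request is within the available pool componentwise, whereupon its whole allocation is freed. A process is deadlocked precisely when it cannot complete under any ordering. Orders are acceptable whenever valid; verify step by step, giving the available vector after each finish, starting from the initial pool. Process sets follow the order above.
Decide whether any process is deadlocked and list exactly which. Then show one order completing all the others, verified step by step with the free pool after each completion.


Deadlocked set: bravo, echo and golf.
Key observation: the pool after alpha, charlie is (6, 3); every surviving request exceeds it in type-B units, so progress ends there.
One completion order for the rest: alpha, charlie. Check, step by step:
  pool = (3, 3)
  run alpha (needs (0, 1), free (3, 3)); after release of (2, 0) the pool is (5, 3)
  run charlie (needs (4, 3), free (5, 3)); after release of (1, 0) the pool is (6, 3)
None of the blocked processes ever fits:
  blocked: bravo wants (2, 6), pool (6, 3) — not enough type-B units
  blocked: echo wants (2, 7), pool (6, 3) — not enough type-B units
  blocked: golf wants (2, 6), pool (6, 3) — not enough type-B units


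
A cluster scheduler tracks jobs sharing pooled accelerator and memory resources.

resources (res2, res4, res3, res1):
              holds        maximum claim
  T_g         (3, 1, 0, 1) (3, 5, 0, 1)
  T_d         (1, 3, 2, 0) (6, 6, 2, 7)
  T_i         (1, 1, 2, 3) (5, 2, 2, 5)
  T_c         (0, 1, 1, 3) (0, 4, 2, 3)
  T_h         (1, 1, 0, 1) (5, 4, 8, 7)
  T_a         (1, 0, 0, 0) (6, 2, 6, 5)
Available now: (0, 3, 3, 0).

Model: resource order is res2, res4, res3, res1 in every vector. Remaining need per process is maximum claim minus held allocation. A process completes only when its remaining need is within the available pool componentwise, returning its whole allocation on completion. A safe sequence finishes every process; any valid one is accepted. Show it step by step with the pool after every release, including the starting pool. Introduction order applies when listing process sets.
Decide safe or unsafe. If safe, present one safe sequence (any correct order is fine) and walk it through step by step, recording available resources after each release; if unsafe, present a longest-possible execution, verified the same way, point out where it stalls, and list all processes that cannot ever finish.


The state is UNSAFE.
Key observation: no order helps: past T_c, T_g, the free pool tops out at (3, 5, 4, 4), below what each blocked process needs in res2.
Going as far as possible: T_c, T_g; after that, nothing fits. Walking it through:
  pool = (0, 3, 3, 0)
  T_c: need (0, 3, 1, 0) fits (0, 3, 3, 0); releases (0, 1, 1, 3), pool now (0, 4, 4, 3)
  T_g: need (0, 4, 0, 0) fits (0, 4, 4, 3); releases (3, 1, 0, 1), pool now (3, 5, 4, 4)
  T_d cannot run: need (5, 3, 0, 7) vs free (3, 5, 4, 4) (insufficient res2 and res1)
  T_i cannot run: need (4, 1, 0, 2) vs free (3, 5, 4, 4) (insufficient res2)
  T_h cannot run: need (4, 3, 8, 6) vs free (3, 5, 4, 4) (insufficient res2, res3 and res1)
  T_a cannot run: need (5, 2, 6, 5) vs free (3, 5, 4, 4) (insufficient res2, res3 and res1)
Never able to finish: T_d, T_i, T_h and T_a.


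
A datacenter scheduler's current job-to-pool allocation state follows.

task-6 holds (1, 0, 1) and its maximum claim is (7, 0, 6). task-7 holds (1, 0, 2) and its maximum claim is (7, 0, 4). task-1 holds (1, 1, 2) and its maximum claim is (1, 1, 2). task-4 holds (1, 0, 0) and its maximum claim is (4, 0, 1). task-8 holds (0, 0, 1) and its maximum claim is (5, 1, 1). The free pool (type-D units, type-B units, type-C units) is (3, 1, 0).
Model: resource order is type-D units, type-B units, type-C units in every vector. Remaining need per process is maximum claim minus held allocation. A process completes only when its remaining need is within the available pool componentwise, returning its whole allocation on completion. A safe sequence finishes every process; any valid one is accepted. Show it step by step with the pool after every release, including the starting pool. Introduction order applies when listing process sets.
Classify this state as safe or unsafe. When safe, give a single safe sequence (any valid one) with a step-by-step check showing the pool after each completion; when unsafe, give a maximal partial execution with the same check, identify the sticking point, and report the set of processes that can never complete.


The state is UNSAFE.
Key observation: no order helps: past task-1, task-4, task-8, the free pool tops out at (5, 2, 3), below what each blocked process needs in type-D units.
The run task-1, task-4, task-8 cannot be extended any further. Step-by-step check:
  pool = (3, 1, 0)
  run task-1 (needs (0, 0, 0), free (3, 1, 0)); after release of (1, 1, 2) the pool is (4, 2, 2)
  run task-4 (needs (3, 0, 1), free (4, 2, 2)); after release of (1, 0, 0) the pool is (5, 2, 2)
  run task-8 (needs (5, 1, 0), free (5, 2, 2)); after release of (0, 0, 1) the pool is (5, 2, 3)
  task-6 still needs (6, 0, 5) but only (5, 2, 3) is free — short on type-D units and type-C units
  task-7 still needs (6, 0, 2) but only (5, 2, 3) is free — short on type-D units
Permanently blocked: task-6 and task-7.


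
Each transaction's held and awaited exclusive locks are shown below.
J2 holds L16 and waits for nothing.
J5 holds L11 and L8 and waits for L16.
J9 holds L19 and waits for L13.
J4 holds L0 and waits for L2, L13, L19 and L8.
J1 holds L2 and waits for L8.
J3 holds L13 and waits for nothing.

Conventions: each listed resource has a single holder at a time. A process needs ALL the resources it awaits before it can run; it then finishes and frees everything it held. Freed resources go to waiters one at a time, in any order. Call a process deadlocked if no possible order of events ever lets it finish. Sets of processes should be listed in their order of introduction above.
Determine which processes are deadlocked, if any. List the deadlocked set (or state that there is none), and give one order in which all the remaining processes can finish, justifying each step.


No process is deadlocked.
Key observation: the wait graph is acyclic; completion cascades from the unblocked processes through everyone else.
The rest can finish in the order J3, J2, J5, J9, J1, J4.
Walking it through:
  J3 waits on nothing -> runs at once and releases L13
  J2 waits on nothing -> runs at once and releases L16
  run J5 (all its waits — L16 — are resolved); releases L11 and L8
  run J9 (all its waits — L13 — are resolved); releases L19
  run J1 (all its waits — L8 — are resolved); releases L2
  run J4 (all its waits — L2, L13, L19 and L8 — are resolved); releases L0


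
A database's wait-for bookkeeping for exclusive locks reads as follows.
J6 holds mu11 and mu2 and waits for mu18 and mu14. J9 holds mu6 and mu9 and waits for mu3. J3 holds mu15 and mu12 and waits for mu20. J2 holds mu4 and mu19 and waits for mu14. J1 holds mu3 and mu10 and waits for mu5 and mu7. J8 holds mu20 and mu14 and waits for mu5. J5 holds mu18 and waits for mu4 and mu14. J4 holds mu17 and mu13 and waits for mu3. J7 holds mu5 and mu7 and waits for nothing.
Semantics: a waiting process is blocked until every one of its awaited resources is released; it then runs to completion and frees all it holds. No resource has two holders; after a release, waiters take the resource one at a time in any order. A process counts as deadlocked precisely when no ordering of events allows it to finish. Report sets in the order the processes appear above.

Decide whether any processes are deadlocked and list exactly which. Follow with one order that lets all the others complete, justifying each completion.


Nothing here is deadlocked.
Key observation: although several processes wait, no cycle exists — each chain bottoms out at a free runner.
The rest can finish in the order J7, J1, J4, J8, J2, J3, J9, J5, J6.
Check, step by step:
  J7: no waits; runs immediately, freeing mu5 and mu7
  J1 waits on mu5 and mu7 — all released -> runs and releases mu3 and mu10
  J4 waits on mu3 — all released -> runs and releases mu17 and mu13
  J8 waits on mu5 — all released -> runs and releases mu20 and mu14
  J2 waits on mu14 — all released -> runs and releases mu4 and mu19
  J3 waits on mu20 — all released -> runs and releases mu15 and mu12
  J9 waits on mu3 — all released -> runs and releases mu6 and mu9
  J5 waits on mu4 and mu14 — all released -> runs and releases mu18
  J6 waits on mu18 and mu14 — all released -> runs and releases mu11 and mu2


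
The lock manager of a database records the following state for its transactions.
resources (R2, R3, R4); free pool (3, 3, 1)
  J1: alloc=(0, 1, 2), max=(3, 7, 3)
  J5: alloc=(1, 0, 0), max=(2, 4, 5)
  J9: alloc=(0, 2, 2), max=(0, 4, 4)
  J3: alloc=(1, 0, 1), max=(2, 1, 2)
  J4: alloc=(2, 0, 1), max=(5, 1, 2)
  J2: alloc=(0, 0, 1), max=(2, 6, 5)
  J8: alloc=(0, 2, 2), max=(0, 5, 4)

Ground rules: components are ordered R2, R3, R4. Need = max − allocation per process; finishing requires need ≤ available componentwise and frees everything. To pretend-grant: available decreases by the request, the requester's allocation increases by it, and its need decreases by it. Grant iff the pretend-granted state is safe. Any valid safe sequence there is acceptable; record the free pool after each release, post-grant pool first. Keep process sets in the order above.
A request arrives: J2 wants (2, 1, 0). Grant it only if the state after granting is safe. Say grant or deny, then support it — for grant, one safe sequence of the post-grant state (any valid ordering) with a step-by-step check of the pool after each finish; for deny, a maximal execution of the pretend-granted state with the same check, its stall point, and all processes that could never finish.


GRANT. The post-grant state is safe; one safe sequence: J3, J9, J8, J2, J4, J1, J5.
Key observation: the transfer keeps a workable pool ((1, 2, 1)); J3 starts the safe sequence.
Step-by-step check of the post-grant state:
  pool = (1, 2, 1)
  J3: need (1, 1, 1) fits (1, 2, 1); releases (1, 0, 1), pool now (2, 2, 2)
  J9: need (0, 2, 2) fits (2, 2, 2); releases (0, 2, 2), pool now (2, 4, 4)
  J8: need (0, 3, 2) fits (2, 4, 4); releases (0, 2, 2), pool now (2, 6, 6)
  J2: need (0, 5, 4) fits (2, 6, 6); releases (2, 1, 1), pool now (4, 7, 7)
  J4: need (3, 1, 1) fits (4, 7, 7); releases (2, 0, 1), pool now (6, 7, 8)
  J1: need (3, 6, 1) fits (6, 7, 8); releases (0, 1, 2), pool now (6, 8, 10)
  J5: need (1, 4, 5) fits (6, 8, 10); releases (1, 0, 0), pool now (7, 8, 10)


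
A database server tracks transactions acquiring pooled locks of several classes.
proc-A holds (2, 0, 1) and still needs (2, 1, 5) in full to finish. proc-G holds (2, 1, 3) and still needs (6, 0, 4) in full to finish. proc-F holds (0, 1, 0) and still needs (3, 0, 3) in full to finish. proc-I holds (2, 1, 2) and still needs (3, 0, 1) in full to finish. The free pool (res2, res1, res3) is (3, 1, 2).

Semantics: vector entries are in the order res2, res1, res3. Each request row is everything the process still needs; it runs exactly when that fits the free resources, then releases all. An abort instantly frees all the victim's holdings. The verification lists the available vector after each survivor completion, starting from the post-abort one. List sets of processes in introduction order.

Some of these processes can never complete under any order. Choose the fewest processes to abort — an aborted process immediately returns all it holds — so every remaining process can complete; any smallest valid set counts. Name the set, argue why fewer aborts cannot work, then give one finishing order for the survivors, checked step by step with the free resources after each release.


The answer: abort proc-A.
Key observation: no ordering could ever have run proc-G before the abort of proc-A; with (2, 0, 1) back in the pool it fits at step 3.
Why nothing smaller works: aborting no one leaves the state deadlocked as given.
The survivors complete as proc-I, proc-F, proc-G. Verifying each step (starting from the post-abort pool):
  pool = (5, 1, 3)
  proc-I needs (3, 0, 1) <= (5, 1, 3) -> finishes; pool += (2, 1, 2) = (7, 2, 5)
  proc-F needs (3, 0, 3) <= (7, 2, 5) -> finishes; pool += (0, 1, 0) = (7, 3, 5)
  proc-G needs (6, 0, 4) <= (7, 3, 5) -> finishes; pool += (2, 1, 3) = (9, 4, 8)


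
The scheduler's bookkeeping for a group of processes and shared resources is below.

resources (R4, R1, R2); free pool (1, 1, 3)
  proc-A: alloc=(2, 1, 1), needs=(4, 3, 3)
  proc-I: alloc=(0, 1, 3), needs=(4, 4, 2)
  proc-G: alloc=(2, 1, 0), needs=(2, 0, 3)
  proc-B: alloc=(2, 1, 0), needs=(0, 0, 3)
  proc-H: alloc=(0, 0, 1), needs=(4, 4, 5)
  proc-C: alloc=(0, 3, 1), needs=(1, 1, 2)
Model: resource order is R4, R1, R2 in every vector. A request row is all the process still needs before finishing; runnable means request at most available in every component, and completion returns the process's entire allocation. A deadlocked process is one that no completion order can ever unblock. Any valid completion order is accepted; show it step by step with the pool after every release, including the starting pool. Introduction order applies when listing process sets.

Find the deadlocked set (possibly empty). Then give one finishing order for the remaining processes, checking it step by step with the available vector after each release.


The deadlocked set is empty.
Key observation: beginning at proc-B, releases accumulate fast enough that every process eventually fits.
A valid finishing order for the others: proc-B, proc-C, proc-G, proc-I, proc-H, proc-A. Check, step by step:
  pool = (1, 1, 3)
  proc-B: need (0, 0, 3) fits (1, 1, 3); releases (2, 1, 0), pool now (3, 2, 3)
  proc-C: need (1, 1, 2) fits (3, 2, 3); releases (0, 3, 1), pool now (3, 5, 4)
  proc-G: need (2, 0, 3) fits (3, 5, 4); releases (2, 1, 0), pool now (5, 6, 4)
  proc-I: need (4, 4, 2) fits (5, 6, 4); releases (0, 1, 3), pool now (5, 7, 7)
  proc-H: need (4, 4, 5) fits (5, 7, 7); releases (0, 0, 1), pool now (5, 7, 8)
  proc-A: need (4, 3, 3) fits (5, 7, 8); releases (2, 1, 1), pool now (7, 8, 9)


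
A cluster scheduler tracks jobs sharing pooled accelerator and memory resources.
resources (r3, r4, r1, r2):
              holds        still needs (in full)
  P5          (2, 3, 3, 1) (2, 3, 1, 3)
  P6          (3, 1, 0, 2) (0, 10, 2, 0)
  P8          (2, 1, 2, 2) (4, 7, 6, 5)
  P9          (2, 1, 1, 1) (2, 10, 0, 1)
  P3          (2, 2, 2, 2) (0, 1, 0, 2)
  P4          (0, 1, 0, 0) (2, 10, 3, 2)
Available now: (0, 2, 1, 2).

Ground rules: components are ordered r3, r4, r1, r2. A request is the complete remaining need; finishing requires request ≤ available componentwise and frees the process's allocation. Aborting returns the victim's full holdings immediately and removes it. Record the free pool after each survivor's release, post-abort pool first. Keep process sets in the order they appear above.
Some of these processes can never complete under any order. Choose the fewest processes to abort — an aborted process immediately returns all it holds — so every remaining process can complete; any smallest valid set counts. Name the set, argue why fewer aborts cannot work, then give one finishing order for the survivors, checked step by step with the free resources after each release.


Abort P6 and P4.
Key observation: P9 could never have finished before the abort; with (3, 2, 0, 2) returned by P6 and P4, it fits at step 4.
Why nothing smaller works — every single abort fails: P5 alone leaves P6 blocked (short on r4); P6 alone leaves P9 blocked (short on r4); P8 alone leaves P6 blocked (short on r4); P9 alone leaves P6 blocked (short on r4); P3 alone leaves P6 blocked (short on r4); P4 alone leaves P6 blocked (short on r4).
One survivor order: P3, P5, P8, P9. Step-by-step check (post-abort pool first):
  pool = (3, 4, 1, 4)
  P3 needs (0, 1, 0, 2) <= (3, 4, 1, 4) -> finishes; pool += (2, 2, 2, 2) = (5, 6, 3, 6)
  P5 needs (2, 3, 1, 3) <= (5, 6, 3, 6) -> finishes; pool += (2, 3, 3, 1) = (7, 9, 6, 7)
  P8 needs (4, 7, 6, 5) <= (7, 9, 6, 7) -> finishes; pool += (2, 1, 2, 2) = (9, 10, 8, 9)
  P9 needs (2, 10, 0, 1) <= (9, 10, 8, 9) -> finishes; pool += (2, 1, 1, 1) = (11, 11, 9, 10)


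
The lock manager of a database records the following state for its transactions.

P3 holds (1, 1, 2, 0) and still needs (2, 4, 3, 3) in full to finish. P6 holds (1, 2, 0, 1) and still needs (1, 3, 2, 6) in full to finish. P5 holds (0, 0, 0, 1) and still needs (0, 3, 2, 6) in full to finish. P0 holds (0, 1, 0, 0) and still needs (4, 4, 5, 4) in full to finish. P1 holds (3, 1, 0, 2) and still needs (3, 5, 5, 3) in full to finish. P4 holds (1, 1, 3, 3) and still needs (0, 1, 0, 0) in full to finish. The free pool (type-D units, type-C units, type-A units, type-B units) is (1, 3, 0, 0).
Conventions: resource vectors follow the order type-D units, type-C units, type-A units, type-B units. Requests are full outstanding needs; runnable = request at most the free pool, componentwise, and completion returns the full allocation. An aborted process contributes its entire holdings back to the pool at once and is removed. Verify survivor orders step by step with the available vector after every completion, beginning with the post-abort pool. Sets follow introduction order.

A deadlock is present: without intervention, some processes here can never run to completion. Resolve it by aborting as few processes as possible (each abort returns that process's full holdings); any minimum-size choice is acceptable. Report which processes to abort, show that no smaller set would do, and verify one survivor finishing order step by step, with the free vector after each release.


Minimum abort set: P6.
Key observation: the deadlocked P5 becomes finishable only because P6 released (1, 2, 0, 1); it completes at step 4 below.
No smaller set exists: with zero aborts the deadlock remains.
One survivor order: P4, P3, P1, P5, P0. Walking it through (post-abort pool first):
  pool = (2, 5, 0, 1)
  run P4 (needs (0, 1, 0, 0), free (2, 5, 0, 1)); after release of (1, 1, 3, 3) the pool is (3, 6, 3, 4)
  run P3 (needs (2, 4, 3, 3), free (3, 6, 3, 4)); after release of (1, 1, 2, 0) the pool is (4, 7, 5, 4)
  run P1 (needs (3, 5, 5, 3), free (4, 7, 5, 4)); after release of (3, 1, 0, 2) the pool is (7, 8, 5, 6)
  run P5 (needs (0, 3, 2, 6), free (7, 8, 5, 6)); after release of (0, 0, 0, 1) the pool is (7, 8, 5, 7)
  run P0 (needs (4, 4, 5, 4), free (7, 8, 5, 7)); after release of (0, 1, 0, 0) the pool is (7, 9, 5, 7)


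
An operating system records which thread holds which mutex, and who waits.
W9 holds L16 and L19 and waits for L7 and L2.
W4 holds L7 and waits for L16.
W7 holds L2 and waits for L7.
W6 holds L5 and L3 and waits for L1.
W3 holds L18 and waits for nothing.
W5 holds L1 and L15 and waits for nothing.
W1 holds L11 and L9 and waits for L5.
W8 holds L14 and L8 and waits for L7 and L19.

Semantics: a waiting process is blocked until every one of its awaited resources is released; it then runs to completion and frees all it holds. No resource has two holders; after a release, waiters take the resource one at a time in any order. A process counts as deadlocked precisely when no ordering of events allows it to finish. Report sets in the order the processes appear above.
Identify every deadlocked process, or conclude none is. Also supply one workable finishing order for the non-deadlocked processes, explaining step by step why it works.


Deadlocked set: W9, W4, W7 and W8.
Key observation: the wait chain closes on itself along W9 -> W4 -> W9; W7 is caught in further circular waits and W8 waits into the deadlock from upstream.
A valid finishing order for the others: W5, W6, W3, W1.
Walking it through:
  W5: no waits; runs immediately, freeing L1 and L15
  W6 waits on L1 — all released -> runs and releases L5 and L3
  W3: no waits; runs immediately, freeing L18
  W1 waits on L5 — all released -> runs and releases L11 and L9


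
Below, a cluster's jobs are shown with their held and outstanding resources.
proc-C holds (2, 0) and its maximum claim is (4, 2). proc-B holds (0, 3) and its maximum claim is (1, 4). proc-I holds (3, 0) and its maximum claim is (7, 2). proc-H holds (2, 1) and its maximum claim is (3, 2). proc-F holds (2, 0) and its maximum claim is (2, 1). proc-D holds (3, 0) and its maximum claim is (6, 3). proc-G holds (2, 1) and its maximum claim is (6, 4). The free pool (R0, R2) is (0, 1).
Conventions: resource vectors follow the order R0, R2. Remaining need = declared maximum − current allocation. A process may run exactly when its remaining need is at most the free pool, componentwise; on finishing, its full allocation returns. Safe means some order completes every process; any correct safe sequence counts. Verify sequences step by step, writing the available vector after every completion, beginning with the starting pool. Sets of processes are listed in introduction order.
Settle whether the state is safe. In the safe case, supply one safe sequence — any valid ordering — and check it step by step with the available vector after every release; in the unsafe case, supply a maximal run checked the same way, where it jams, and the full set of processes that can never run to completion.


SAFE — a valid safe sequence is proc-F, proc-H, proc-B, proc-C, proc-D, proc-I, proc-G.
Key observation: the order's first zero-slack moment is proc-F ((0, 1) needed, (0, 1) free — a requested resource with nothing to spare).
Verifying each step:
  pool = (0, 1)
  proc-F needs (0, 1) <= (0, 1) -> finishes; pool += (2, 0) = (2, 1)
  proc-H needs (1, 1) <= (2, 1) -> finishes; pool += (2, 1) = (4, 2)
  proc-B needs (1, 1) <= (4, 2) -> finishes; pool += (0, 3) = (4, 5)
  proc-C needs (2, 2) <= (4, 5) -> finishes; pool += (2, 0) = (6, 5)
  proc-D needs (3, 3) <= (6, 5) -> finishes; pool += (3, 0) = (9, 5)
  proc-I needs (4, 2) <= (9, 5) -> finishes; pool += (3, 0) = (12, 5)
  proc-G needs (4, 3) <= (12, 5) -> finishes; pool += (2, 1) = (14, 6)
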